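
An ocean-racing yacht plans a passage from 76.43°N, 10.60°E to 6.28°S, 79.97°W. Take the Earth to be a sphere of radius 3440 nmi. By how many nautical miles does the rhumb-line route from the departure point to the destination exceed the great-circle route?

Great circle: cos σ = sin φ₁ sin φ₂ + cos φ₁ cos φ₂ cos Δλ,  σ = 1.6797 rad → d_gc = 5778.0 nmi
Rhumb line: Δψ = -2.2386, q = Δφ/Δψ = 0.6448, d_rh = R√(Δφ²+q²Δλ²) = 6079.1 nmi
Excess = 6079.1 − 5778.0 = 301.1 ≈ 301 nmi

301 nmi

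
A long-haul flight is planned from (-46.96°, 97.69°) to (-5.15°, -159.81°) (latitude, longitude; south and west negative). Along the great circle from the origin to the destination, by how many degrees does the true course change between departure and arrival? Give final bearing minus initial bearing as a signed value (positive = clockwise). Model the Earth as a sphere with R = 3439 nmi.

-60.7°

Initial bearing θ₁ = atan2(sin Δλ cos φ₂, cos φ₁ sin φ₂ − sin φ₁ cos φ₂ cos Δλ) = 102.68°
Final bearing θ₂ = (initial bearing from the destination back to the start) + 180° = 41.96°
Δθ = θ₂ − θ₁ = -60.7°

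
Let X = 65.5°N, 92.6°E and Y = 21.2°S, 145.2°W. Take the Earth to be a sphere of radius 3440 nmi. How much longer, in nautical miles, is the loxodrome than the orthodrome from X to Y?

466 nmi

Great circle: cos σ = sin φ₁ sin φ₂ + cos φ₁ cos φ₂ cos Δλ,  σ = 2.1354 rad → d_gc = 7345.8 nmi
Rhumb line: Δψ = -1.9061, q = Δφ/Δψ = 0.7939, d_rh = R√(Δφ²+q²Δλ²) = 7811.7 nmi
Excess = 7811.7 − 7345.8 = 465.9 ≈ 466 nmi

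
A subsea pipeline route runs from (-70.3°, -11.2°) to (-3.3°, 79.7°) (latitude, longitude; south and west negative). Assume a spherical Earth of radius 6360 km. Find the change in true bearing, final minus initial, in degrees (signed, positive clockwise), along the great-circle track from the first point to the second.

-72.2°

At departure: θ₁ = atan2(sin Δλ cos φ₂, cos φ₁ sin φ₂ − sin φ₁ cos φ₂ cos Δλ) = 91.96°
At arrival: θ₂ = atan2(sin Δλ cos φ₁, −cos φ₂ sin φ₁ + sin φ₂ cos φ₁ cos Δλ) = 19.72°
Δθ = θ₂ − θ₁ = -72.2°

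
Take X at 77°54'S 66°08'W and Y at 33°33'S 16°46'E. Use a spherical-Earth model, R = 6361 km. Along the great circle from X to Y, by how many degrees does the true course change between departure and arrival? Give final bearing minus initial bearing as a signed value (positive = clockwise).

-76.5°

At departure: θ₁ = atan2(sin Δλ cos φ₂, cos φ₁ sin φ₂ − sin φ₁ cos φ₂ cos Δλ) = 91.05°
At arrival: θ₂ = atan2(sin Δλ cos φ₁, −cos φ₂ sin φ₁ + sin φ₂ cos φ₁ cos Δλ) = 14.57°
Δθ = θ₂ − θ₁ = -76.5°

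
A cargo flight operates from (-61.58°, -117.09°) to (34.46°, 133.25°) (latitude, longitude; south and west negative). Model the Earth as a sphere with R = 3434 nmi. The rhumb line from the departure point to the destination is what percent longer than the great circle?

2.7%

Great circle: σ = 2.2519 rad → d_gc = Rσ = 7733.1 nmi
Rhumb: Δφ = +1.6762, Δλ = -1.9139, Δψ = +2.0148, q = Δφ/Δψ = 0.8319 → d_rh = R√(Δφ²+q²Δλ²) = 7939.1 nmi
Excess = (7939.1 − 7733.1) / 7733.1 = 206.0 / 7733.1 = 2.66% ≈ 2.7%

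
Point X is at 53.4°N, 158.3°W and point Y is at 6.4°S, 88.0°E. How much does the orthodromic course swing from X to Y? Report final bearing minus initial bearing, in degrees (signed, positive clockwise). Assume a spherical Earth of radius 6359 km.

-70.3°

At departure: θ₁ = atan2(sin Δλ cos φ₂, cos φ₁ sin φ₂ − sin φ₁ cos φ₂ cos Δλ) = 285.61°
At arrival: θ₂ = atan2(sin Δλ cos φ₁, −cos φ₂ sin φ₁ + sin φ₂ cos φ₁ cos Δλ) = 215.30°
Δθ = θ₂ − θ₁ = -70.3°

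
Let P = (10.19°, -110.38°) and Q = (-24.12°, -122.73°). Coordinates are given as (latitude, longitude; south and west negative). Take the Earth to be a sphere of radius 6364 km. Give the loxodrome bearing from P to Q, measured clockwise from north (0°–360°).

Δψ = ln[tan(π/4+φ₂/2)/tan(π/4+φ₁/2)] = -0.6128
Δλ = -0.2155 rad (taken the short way round)
course = atan2(Δλ, Δψ) = 199.38°

199.4°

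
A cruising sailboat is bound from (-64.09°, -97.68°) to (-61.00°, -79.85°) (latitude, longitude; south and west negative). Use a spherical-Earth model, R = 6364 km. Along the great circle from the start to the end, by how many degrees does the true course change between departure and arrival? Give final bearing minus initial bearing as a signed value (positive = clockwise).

Initial bearing θ₁ = atan2(sin Δλ cos φ₂, cos φ₁ sin φ₂ − sin φ₁ cos φ₂ cos Δλ) = 77.48°
Final bearing θ₂ = (initial bearing from the destination back to the start) + 180° = 61.63°
Δθ = θ₂ − θ₁ = -15.9°

-15.9°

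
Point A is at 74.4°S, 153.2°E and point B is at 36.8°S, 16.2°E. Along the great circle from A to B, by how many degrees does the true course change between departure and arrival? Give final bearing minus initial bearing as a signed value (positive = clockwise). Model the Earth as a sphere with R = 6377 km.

+131.4°

At departure: θ₁ = atan2(sin Δλ cos φ₂, cos φ₁ sin φ₂ − sin φ₁ cos φ₂ cos Δλ) = 216.98°
At arrival: θ₂ = atan2(sin Δλ cos φ₁, −cos φ₂ sin φ₁ + sin φ₂ cos φ₁ cos Δλ) = 348.34°
Δθ = θ₂ − θ₁ = +131.4°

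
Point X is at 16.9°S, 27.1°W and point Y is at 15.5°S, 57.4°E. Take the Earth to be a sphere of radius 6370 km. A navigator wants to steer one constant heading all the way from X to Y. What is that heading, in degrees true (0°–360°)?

Meridional parts: M(φ₁)=-0.2993, M(φ₂)=-0.2739 → ΔM = +0.0254;  Δλ = +1.4748 rad
tan C = Δλ / ΔM = +57.9589 → C = 89.01°

89.0°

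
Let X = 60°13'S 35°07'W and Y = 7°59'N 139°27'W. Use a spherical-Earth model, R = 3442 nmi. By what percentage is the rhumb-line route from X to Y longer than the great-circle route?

Great circle: σ = 1.8156 rad → d_gc = Rσ = 6249.1 nmi
Rhumb: Δφ = +1.1903, Δλ = -1.8210, Δψ = +1.4643, q = Δφ/Δψ = 0.8129 → d_rh = R√(Δφ²+q²Δλ²) = 6537.9 nmi
Excess = (6537.9 − 6249.1) / 6249.1 = 288.8 / 6249.1 = 4.62% ≈ 4.6%

4.6%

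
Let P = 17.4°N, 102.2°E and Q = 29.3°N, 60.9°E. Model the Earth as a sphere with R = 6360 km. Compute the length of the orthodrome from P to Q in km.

4386 km

cos σ = sin φ₁ sin φ₂ + cos φ₁ cos φ₂ cos Δλ
      = sin(17.40°)sin(29.30°) + cos(17.40°)cos(29.30°)cos(-41.30°) = 0.7715
σ = 39.509° → d = Rσ = 6360·0.68957 = 4386 km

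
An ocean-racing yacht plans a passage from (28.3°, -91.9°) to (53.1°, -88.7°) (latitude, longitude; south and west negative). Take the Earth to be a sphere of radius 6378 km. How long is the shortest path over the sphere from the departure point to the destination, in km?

Haversine: a = sin²(Δφ/2)+cos φ₁ cos φ₂ sin²(Δλ/2) = 0.04652;  σ = 2·atan2(√a,√(1−a))
σ = 24.912° → d = Rσ = 6378·0.43480 = 2773 km

2773 km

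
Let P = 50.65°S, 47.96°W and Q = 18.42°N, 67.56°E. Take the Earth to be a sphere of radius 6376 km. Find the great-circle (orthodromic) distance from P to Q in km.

13380 km

Haversine: a = sin²(Δφ/2)+cos φ₁ cos φ₂ sin²(Δλ/2) = 0.75176;  σ = 2·atan2(√a,√(1−a))
σ = 120.233° → d = Rσ = 6376·2.09846 = 13380 km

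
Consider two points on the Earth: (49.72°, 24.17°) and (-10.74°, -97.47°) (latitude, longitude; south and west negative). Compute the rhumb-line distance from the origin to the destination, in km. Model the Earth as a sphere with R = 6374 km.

13741 km

Δψ = ln[tan(π/4+φ₂/2)/tan(π/4+φ₁/2)] = -1.1917;  Δφ = -1.0552 rad,  Δλ = -2.1230 rad
q = Δφ/Δψ = 0.8855
d = R·√(Δφ² + q²Δλ²) = 6374·2.15586 = 13741 km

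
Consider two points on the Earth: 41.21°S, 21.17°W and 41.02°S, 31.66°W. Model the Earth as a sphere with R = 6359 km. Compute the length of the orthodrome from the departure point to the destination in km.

877 km

cos σ = sin φ₁ sin φ₂ + cos φ₁ cos φ₂ cos Δλ
      = sin(-41.21°)sin(-41.02°) + cos(-41.21°)cos(-41.02°)cos(-10.49°) = 0.9905
σ = 7.901° → d = Rσ = 6359·0.13789 = 877 km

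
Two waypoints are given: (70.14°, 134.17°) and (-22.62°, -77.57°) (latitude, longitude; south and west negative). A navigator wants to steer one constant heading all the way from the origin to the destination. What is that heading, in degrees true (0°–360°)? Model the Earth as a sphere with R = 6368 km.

Δψ = ln[tan(π/4+φ₂/2)/tan(π/4+φ₁/2)] = -2.1481
Δλ = +2.5876 rad (taken the short way round)
course = atan2(Δλ, Δψ) = 129.70°

129.7°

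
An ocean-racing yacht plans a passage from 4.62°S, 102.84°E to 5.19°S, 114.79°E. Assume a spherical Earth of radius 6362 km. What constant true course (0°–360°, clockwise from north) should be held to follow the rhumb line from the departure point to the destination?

92.7°

Meridional parts: M(φ₁)=-0.0807, M(φ₂)=-0.0907 → ΔM = -0.0100;  Δλ = +0.2086 rad
tan C = Δλ / ΔM = -20.8880 → C = 92.74°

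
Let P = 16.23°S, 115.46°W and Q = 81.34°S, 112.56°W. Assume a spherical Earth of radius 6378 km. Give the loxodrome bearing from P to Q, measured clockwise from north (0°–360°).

Meridional parts: M(φ₁)=-0.2871, M(φ₂)=-2.5808 → ΔM = -2.2936;  Δλ = +0.0506 rad
tan C = Δλ / ΔM = -0.0221 → C = 178.74°

178.7°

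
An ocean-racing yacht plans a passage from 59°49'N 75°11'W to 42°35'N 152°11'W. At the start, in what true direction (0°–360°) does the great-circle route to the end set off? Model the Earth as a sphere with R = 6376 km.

N = sin Δλ·cos φ₂ = -0.7174;  D = cos φ₁ sin φ₂ − sin φ₁ cos φ₂ cos Δλ = +0.1970
initial course = atan2(N, D) = 285.36°

285.4°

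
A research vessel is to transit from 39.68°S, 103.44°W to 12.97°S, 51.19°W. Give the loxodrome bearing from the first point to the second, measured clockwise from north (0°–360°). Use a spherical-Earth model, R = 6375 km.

Meridional parts: M(φ₁)=-0.7556, M(φ₂)=-0.2283 → ΔM = +0.5273;  Δλ = +0.9119 rad
tan C = Δλ / ΔM = +1.7294 → C = 59.96°

60.0°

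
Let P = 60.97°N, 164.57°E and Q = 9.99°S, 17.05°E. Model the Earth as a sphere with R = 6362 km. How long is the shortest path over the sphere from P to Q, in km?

13735 km

cos σ = sin φ₁ sin φ₂ + cos φ₁ cos φ₂ cos Δλ
      = sin(60.97°)sin(-9.99°) + cos(60.97°)cos(-9.99°)cos(-147.52°) = -0.5548
σ = 123.699° → d = Rσ = 6362·2.15896 = 13735 km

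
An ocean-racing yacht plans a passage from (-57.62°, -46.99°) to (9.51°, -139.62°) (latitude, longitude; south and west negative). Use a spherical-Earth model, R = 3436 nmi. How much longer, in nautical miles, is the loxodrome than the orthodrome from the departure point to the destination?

179 nmi

Great circle: cos σ = sin φ₁ sin φ₂ + cos φ₁ cos φ₂ cos Δλ,  σ = 1.7353 rad → d_gc = 5962.50 nmi
Rhumb line: Δψ = +1.4035, q = Δφ/Δψ = 0.8348, d_rh = R√(Δφ²+q²Δλ²) = 6141.04 nmi
Excess = 6141.04 − 5962.50 = 178.54 ≈ 179 nmi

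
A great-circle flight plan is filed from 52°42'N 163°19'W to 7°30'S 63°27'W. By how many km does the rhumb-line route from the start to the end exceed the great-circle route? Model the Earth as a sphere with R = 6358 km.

355 km

Great circle: cos σ = sin φ₁ sin φ₂ + cos φ₁ cos φ₂ cos Δλ,  σ = 1.7791 rad → d_gc = 11311.4 km
Rhumb line: Δψ = -1.2174, q = Δφ/Δψ = 0.8630, d_rh = R√(Δφ²+q²Δλ²) = 11666.1 km
Excess = 11666.1 − 11311.4 = 354.7 ≈ 355 km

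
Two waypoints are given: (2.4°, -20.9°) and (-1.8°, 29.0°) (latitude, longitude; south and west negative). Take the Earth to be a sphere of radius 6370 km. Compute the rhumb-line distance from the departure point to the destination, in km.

Δψ = ln[tan(π/4+φ₂/2)/tan(π/4+φ₁/2)] = -0.0733;  Δφ = -0.0733 rad,  Δλ = +0.8709 rad
q = Δφ/Δψ = 0.9998
d = R·√(Δφ² + q²Δλ²) = 6370·0.87379 = 5566 km

5566 km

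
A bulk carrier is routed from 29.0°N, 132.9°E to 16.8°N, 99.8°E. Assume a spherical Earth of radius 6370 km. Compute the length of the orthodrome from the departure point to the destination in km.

3635 km

Haversine: a = sin²(Δφ/2)+cos φ₁ cos φ₂ sin²(Δλ/2) = 0.07923;  σ = 2·atan2(√a,√(1−a))
σ = 32.697° → d = Rσ = 6370·0.57067 = 3635 km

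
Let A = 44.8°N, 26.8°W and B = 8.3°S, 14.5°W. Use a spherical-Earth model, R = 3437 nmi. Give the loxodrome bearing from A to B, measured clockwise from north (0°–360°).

168.1°

Meridional parts: M(φ₁)=+0.8764, M(φ₂)=-0.1454 → ΔM = -1.0218;  Δλ = +0.2147 rad
tan C = Δλ / ΔM = -0.2101 → C = 168.14°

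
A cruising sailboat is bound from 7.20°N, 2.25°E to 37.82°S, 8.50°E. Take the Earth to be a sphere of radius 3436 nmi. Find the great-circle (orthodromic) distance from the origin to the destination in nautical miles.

2722 nmi

cos σ = sin φ₁ sin φ₂ + cos φ₁ cos φ₂ cos Δλ
      = sin(7.20°)sin(-37.82°) + cos(7.20°)cos(-37.82°)cos(6.25°) = 0.7022
σ = 45.396° → d = Rσ = 3436·0.79231 = 2722 nmi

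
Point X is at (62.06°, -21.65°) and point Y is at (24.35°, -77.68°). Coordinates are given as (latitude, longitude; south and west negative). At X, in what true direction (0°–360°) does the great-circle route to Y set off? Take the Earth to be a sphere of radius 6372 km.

251.2°

θ = atan2( sin Δλ·cos φ₂ ,  cos φ₁ sin φ₂ − sin φ₁ cos φ₂ cos Δλ )
  = atan2(-0.7556, -0.2565) = 251.25°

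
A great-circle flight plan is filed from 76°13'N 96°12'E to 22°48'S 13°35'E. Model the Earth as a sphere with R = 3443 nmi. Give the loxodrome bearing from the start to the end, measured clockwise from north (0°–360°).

209.8°

Meridional parts: M(φ₁)=+2.1131, M(φ₂)=-0.4089 → ΔM = -2.5219;  Δλ = -1.4419 rad
tan C = Δλ / ΔM = +0.5718 → C = 209.76°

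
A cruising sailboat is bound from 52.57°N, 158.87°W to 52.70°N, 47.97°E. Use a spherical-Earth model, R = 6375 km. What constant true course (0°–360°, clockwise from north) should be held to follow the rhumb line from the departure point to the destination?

270.1°

Δψ = ln[tan(π/4+φ₂/2)/tan(π/4+φ₁/2)] = +0.0037
Δλ = -2.6731 rad (taken the short way round)
course = atan2(Δλ, Δψ) = 270.08°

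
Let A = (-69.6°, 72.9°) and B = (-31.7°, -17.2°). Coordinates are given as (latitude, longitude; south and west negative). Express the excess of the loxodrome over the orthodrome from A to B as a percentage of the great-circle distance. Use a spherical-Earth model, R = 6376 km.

Great circle: σ = 1.0564 rad → d_gc = Rσ = 6735.7 km
Rhumb: Δφ = +0.6615, Δλ = -1.5725, Δψ = +1.1313, q = Δφ/Δψ = 0.5847 → d_rh = R√(Δφ²+q²Δλ²) = 7221.9 km
Excess = (7221.9 − 6735.7) / 6735.7 = 486.2 / 6735.7 = 7.22% ≈ 7.2%

7.2%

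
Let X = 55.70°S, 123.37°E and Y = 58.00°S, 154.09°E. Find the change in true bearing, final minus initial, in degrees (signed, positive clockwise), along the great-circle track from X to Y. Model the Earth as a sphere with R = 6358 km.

Initial bearing θ₁ = atan2(sin Δλ cos φ₂, cos φ₁ sin φ₂ − sin φ₁ cos φ₂ cos Δλ) = 110.56°
Final bearing θ₂ = (initial bearing from the destination back to the start) + 180° = 84.66°
Δθ = θ₂ − θ₁ = -25.9°

-25.9°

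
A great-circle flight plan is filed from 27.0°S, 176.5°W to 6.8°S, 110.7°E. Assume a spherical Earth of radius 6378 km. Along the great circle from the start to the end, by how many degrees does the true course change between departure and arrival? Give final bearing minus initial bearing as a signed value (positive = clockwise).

At departure: θ₁ = atan2(sin Δλ cos φ₂, cos φ₁ sin φ₂ − sin φ₁ cos φ₂ cos Δλ) = 271.68°
At arrival: θ₂ = atan2(sin Δλ cos φ₁, −cos φ₂ sin φ₁ + sin φ₂ cos φ₁ cos Δλ) = 296.24°
Δθ = θ₂ − θ₁ = +24.6°

+24.6°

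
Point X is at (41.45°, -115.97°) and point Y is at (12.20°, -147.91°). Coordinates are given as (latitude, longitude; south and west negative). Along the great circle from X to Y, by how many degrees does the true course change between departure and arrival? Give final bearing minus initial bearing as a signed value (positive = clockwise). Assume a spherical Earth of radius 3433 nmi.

-15.2°

Initial bearing θ₁ = atan2(sin Δλ cos φ₂, cos φ₁ sin φ₂ − sin φ₁ cos φ₂ cos Δλ) = 232.93°
Final bearing θ₂ = (initial bearing from the destination back to the start) + 180° = 217.72°
Δθ = θ₂ − θ₁ = -15.2°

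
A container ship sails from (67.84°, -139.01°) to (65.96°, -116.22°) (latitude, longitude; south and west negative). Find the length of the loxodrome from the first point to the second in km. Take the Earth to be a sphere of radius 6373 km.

1016 km

Rhumb course C = atan2(Δλ, Δψ) with Δψ = ln[tan(π/4+φ₂/2)/tan(π/4+φ₁/2)] = -0.0837, Δλ = +0.3978 → C = 101.88°
d = R·|Δφ| / |cos C| = 6373·0.03281 / 0.20587 = 1016 km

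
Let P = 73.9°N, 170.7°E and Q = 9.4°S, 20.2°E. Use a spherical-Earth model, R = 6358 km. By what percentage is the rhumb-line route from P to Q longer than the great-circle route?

17.1%

Great circle: σ = 1.9769 rad → d_gc = Rσ = 12569.2 km
Rhumb: Δφ = -1.4539, Δλ = -2.6267, Δψ = -2.1207, q = Δφ/Δψ = 0.6855 → d_rh = R√(Δφ²+q²Δλ²) = 14714.8 km
Excess = (14714.8 − 12569.2) / 12569.2 = 2145.6 / 12569.2 = 17.07% ≈ 17.1%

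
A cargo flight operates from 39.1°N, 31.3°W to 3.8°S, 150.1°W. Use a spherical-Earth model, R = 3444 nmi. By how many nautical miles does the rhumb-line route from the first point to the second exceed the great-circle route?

212 nmi

Great circle: cos σ = sin φ₁ sin φ₂ + cos φ₁ cos φ₂ cos Δλ,  σ = 1.9986 rad → d_gc = 6883.0 nmi
Rhumb line: Δψ = -0.8089, q = Δφ/Δψ = 0.9256, d_rh = R√(Δφ²+q²Δλ²) = 7095.1 nmi
Excess = 7095.1 − 6883.0 = 212.1 ≈ 212 nmi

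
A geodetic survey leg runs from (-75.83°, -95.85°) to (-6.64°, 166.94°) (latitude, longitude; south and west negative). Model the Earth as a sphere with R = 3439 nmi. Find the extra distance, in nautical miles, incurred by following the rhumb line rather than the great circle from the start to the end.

Great circle: cos σ = sin φ₁ sin φ₂ + cos φ₁ cos φ₂ cos Δλ,  σ = 1.4891 rad → d_gc = 5121.1 nmi
Rhumb line: Δψ = +1.9690, q = Δφ/Δψ = 0.6133, d_rh = R√(Δφ²+q²Δλ²) = 5482.0 nmi
Excess = 5482.0 − 5121.1 = 360.9 ≈ 361 nmi

361 nmi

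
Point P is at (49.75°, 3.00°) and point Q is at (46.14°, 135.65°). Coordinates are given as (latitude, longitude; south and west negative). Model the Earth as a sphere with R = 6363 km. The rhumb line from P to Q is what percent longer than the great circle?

17.4%

Great circle: σ = 1.3212 rad → d_gc = Rσ = 8406.9 km
Rhumb: Δφ = -0.0630, Δλ = +2.3152, Δψ = -0.0941, q = Δφ/Δψ = 0.6695 → d_rh = R√(Δφ²+q²Δλ²) = 9870.3 km
Excess = (9870.3 − 8406.9) / 8406.9 = 1463.4 / 8406.9 = 17.41% ≈ 17.4%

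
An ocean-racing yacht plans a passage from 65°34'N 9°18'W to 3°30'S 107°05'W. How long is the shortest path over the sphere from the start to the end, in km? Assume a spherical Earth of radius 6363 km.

10706 km

Haversine: a = sin²(Δφ/2)+cos φ₁ cos φ₂ sin²(Δλ/2) = 0.55575;  σ = 2·atan2(√a,√(1−a))
σ = 96.401° → d = Rσ = 6363·1.68252 = 10706 km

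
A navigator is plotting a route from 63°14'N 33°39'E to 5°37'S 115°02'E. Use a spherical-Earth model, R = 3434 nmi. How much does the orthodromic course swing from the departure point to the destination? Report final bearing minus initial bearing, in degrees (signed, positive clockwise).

+53.3°

Initial bearing θ₁ = atan2(sin Δλ cos φ₂, cos φ₁ sin φ₂ − sin φ₁ cos φ₂ cos Δλ) = 100.21°
Final bearing θ₂ = (initial bearing from the destination back to the start) + 180° = 153.55°
Δθ = θ₂ − θ₁ = +53.3°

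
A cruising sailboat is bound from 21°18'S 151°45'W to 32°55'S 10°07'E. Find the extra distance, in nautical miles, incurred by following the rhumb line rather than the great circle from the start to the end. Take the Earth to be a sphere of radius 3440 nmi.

1266 nmi

Great circle: cos σ = sin φ₁ sin φ₂ + cos φ₁ cos φ₂ cos Δλ,  σ = 2.1482 rad → d_gc = 7389.9 nmi
Rhumb line: Δψ = -0.2284, q = Δφ/Δψ = 0.8878, d_rh = R√(Δφ²+q²Δλ²) = 8656.3 nmi
Excess = 8656.3 − 7389.9 = 1266.4 ≈ 1266 nmi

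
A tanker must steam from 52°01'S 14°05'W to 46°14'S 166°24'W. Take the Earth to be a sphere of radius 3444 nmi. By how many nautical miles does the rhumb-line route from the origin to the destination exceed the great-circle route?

1249 nmi

Great circle: cos σ = sin φ₁ sin φ₂ + cos φ₁ cos φ₂ cos Δλ,  σ = 1.3774 rad → d_gc = 4743.7 nmi
Rhumb line: Δψ = +0.1545, q = Δφ/Δψ = 0.6534, d_rh = R√(Δφ²+q²Δλ²) = 5992.3 nmi
Excess = 5992.3 − 4743.7 = 1248.6 ≈ 1249 nmi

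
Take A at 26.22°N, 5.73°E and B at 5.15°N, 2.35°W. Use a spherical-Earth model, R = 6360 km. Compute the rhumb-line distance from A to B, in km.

2491 km

Δψ = ln[tan(π/4+φ₂/2)/tan(π/4+φ₁/2)] = -0.3845;  Δφ = -0.3677 rad,  Δλ = -0.1410 rad
q = Δφ/Δψ = 0.9565
d = R·√(Δφ² + q²Δλ²) = 6360·0.39170 = 2491 km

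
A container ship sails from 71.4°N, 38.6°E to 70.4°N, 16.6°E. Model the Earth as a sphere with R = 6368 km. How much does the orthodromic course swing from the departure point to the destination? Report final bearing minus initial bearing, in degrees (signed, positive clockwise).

-20.8°

At departure: θ₁ = atan2(sin Δλ cos φ₂, cos φ₁ sin φ₂ − sin φ₁ cos φ₂ cos Δλ) = 272.60°
At arrival: θ₂ = atan2(sin Δλ cos φ₁, −cos φ₂ sin φ₁ + sin φ₂ cos φ₁ cos Δλ) = 251.78°
Δθ = θ₂ − θ₁ = -20.8°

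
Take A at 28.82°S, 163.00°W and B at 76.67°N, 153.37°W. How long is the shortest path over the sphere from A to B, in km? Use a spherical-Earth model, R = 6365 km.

11738 km

cos σ = sin φ₁ sin φ₂ + cos φ₁ cos φ₂ cos Δλ
      = sin(-28.82°)sin(76.67°) + cos(-28.82°)cos(76.67°)cos(9.63°) = -0.2699
σ = 105.659° → d = Rσ = 6365·1.84410 = 11738 km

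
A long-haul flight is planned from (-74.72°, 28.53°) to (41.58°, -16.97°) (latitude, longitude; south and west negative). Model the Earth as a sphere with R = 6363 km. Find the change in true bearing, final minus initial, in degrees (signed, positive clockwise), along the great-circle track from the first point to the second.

At departure: θ₁ = atan2(sin Δλ cos φ₂, cos φ₁ sin φ₂ − sin φ₁ cos φ₂ cos Δλ) = 321.91°
At arrival: θ₂ = atan2(sin Δλ cos φ₁, −cos φ₂ sin φ₁ + sin φ₂ cos φ₁ cos Δλ) = 347.45°
Δθ = θ₂ − θ₁ = +25.5°

+25.5°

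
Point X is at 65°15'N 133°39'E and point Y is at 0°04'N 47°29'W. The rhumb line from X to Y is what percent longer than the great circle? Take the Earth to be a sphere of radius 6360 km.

30.1%

Great circle: σ = 2.0015 rad → d_gc = Rσ = 12729.6 km
Rhumb: Δφ = -1.1377, Δλ = +3.1218, Δψ = -1.5157, q = Δφ/Δψ = 0.7506 → d_rh = R√(Δφ²+q²Δλ²) = 16566.6 km
Excess = (16566.6 − 12729.6) / 12729.6 = 3837.0 / 12729.6 = 30.14% ≈ 30.1%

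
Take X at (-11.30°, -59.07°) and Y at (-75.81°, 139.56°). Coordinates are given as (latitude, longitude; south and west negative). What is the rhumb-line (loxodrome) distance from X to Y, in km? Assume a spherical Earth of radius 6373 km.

Δψ = ln[tan(π/4+φ₂/2)/tan(π/4+φ₁/2)] = -1.8852;  Δφ = -1.1259 rad,  Δλ = -2.8164 rad
q = Δφ/Δψ = 0.5972
d = R·√(Δφ² + q²Δλ²) = 6373·2.02413 = 12900 km

12900 km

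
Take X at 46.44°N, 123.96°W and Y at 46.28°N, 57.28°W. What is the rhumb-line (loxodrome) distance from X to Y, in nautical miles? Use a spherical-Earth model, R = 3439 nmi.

2762 nmi

Δψ = ln[tan(π/4+φ₂/2)/tan(π/4+φ₁/2)] = -0.0040;  Δφ = -0.0028 rad,  Δλ = +1.1638 rad
q = Δφ/Δψ = 0.6901
d = R·√(Δφ² + q²Δλ²) = 3439·0.80316 = 2762 nmi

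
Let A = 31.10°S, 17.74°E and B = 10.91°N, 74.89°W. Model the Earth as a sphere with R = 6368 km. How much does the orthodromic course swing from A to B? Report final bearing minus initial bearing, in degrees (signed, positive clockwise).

+22.2°

At departure: θ₁ = atan2(sin Δλ cos φ₂, cos φ₁ sin φ₂ − sin φ₁ cos φ₂ cos Δλ) = 278.05°
At arrival: θ₂ = atan2(sin Δλ cos φ₁, −cos φ₂ sin φ₁ + sin φ₂ cos φ₁ cos Δλ) = 300.30°
Δθ = θ₂ − θ₁ = +22.2°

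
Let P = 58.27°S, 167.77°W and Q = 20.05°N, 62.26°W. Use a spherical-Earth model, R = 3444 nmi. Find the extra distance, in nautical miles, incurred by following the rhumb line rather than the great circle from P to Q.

Great circle: cos σ = sin φ₁ sin φ₂ + cos φ₁ cos φ₂ cos Δλ,  σ = 2.0083 rad → d_gc = 6916.7 nmi
Rhumb line: Δψ = +1.6154, q = Δφ/Δψ = 0.8462, d_rh = R√(Δφ²+q²Δλ²) = 7138.9 nmi
Excess = 7138.9 − 6916.7 = 222.2 ≈ 222 nmi

222 nmi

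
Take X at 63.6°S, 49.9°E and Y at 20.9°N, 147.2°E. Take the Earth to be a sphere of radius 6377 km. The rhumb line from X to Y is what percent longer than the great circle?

Great circle: σ = 1.9523 rad → d_gc = Rσ = 12449.8 km
Rhumb: Δφ = +1.4748, Δλ = +1.6982, Δψ = +1.8232, q = Δφ/Δψ = 0.8089 → d_rh = R√(Δφ²+q²Δλ²) = 12852.5 km
Excess = (12852.5 − 12449.8) / 12449.8 = 402.7 / 12449.8 = 3.23% ≈ 3.2%

3.2%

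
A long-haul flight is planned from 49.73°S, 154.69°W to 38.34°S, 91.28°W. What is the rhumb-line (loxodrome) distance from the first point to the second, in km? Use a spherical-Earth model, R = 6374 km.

5204 km

Rhumb course C = atan2(Δλ, Δψ) with Δψ = ln[tan(π/4+φ₂/2)/tan(π/4+φ₁/2)] = +0.2778, Δλ = +1.1067 → C = 75.91°
d = R·|Δφ| / |cos C| = 6374·0.19879 / 0.24349 = 5204 km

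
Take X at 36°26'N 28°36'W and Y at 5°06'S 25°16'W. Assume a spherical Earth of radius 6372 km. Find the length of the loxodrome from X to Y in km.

Δψ = ln[tan(π/4+φ₂/2)/tan(π/4+φ₁/2)] = -0.7728;  Δφ = -0.7249 rad,  Δλ = +0.0582 rad
q = Δφ/Δψ = 0.9380
d = R·√(Δφ² + q²Δλ²) = 6372·0.72694 = 4632 km

4632 km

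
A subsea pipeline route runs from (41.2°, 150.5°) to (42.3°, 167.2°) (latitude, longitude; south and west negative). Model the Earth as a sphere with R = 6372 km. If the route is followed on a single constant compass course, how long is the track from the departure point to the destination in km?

1391 km

Δψ = ln[tan(π/4+φ₂/2)/tan(π/4+φ₁/2)] = +0.0257;  Δφ = +0.0192 rad,  Δλ = +0.2915 rad
q = Δφ/Δψ = 0.7460
d = R·√(Δφ² + q²Δλ²) = 6372·0.21829 = 1391 km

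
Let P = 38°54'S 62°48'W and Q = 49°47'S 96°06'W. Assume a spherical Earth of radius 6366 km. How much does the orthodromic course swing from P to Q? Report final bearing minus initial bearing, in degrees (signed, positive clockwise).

At departure: θ₁ = atan2(sin Δλ cos φ₂, cos φ₁ sin φ₂ − sin φ₁ cos φ₂ cos Δλ) = 234.23°
At arrival: θ₂ = atan2(sin Δλ cos φ₁, −cos φ₂ sin φ₁ + sin φ₂ cos φ₁ cos Δλ) = 257.95°
Δθ = θ₂ − θ₁ = +23.7°

+23.7°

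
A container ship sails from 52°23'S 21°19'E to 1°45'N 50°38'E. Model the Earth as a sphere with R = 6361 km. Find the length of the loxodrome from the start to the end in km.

Rhumb course C = atan2(Δλ, Δψ) with Δψ = ln[tan(π/4+φ₂/2)/tan(π/4+φ₁/2)] = +1.1076, Δλ = +0.5117 → C = 24.79°
d = R·|Δφ| / |cos C| = 6361·0.94480 / 0.90782 = 6620 km

6620 km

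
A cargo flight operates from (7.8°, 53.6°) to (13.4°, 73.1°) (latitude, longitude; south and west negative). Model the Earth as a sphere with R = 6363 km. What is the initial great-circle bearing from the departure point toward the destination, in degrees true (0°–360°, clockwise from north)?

72.1°

N = sin Δλ·cos φ₂ = +0.3247;  D = cos φ₁ sin φ₂ − sin φ₁ cos φ₂ cos Δλ = +0.1052
initial course = atan2(N, D) = 72.06°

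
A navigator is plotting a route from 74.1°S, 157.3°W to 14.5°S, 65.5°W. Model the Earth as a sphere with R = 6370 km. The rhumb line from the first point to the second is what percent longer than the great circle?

Great circle: σ = 1.3362 rad → d_gc = Rσ = 8511.5 km
Rhumb: Δφ = +1.0402, Δλ = +1.6022, Δψ = +1.7128, q = Δφ/Δψ = 0.6073 → d_rh = R√(Δφ²+q²Δλ²) = 9073.4 km
Excess = (9073.4 − 8511.5) / 8511.5 = 561.9 / 8511.5 = 6.60% ≈ 6.6%

6.6%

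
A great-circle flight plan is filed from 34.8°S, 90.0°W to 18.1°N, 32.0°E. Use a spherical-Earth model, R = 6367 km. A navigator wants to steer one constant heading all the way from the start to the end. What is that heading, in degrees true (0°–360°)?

65.5°

Δψ = ln[tan(π/4+φ₂/2)/tan(π/4+φ₁/2)] = +0.9699
Δλ = +2.1293 rad (taken the short way round)
course = atan2(Δλ, Δψ) = 65.51°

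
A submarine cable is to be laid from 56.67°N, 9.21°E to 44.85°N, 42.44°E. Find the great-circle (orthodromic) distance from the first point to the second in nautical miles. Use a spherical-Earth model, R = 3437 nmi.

1427 nmi

Haversine: a = sin²(Δφ/2)+cos φ₁ cos φ₂ sin²(Δλ/2) = 0.04245;  σ = 2·atan2(√a,√(1−a))
σ = 23.781° → d = Rσ = 3437·0.41505 = 1427 nmi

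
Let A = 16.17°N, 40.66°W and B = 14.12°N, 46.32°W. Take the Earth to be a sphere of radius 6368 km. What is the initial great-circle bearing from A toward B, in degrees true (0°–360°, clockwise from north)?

N = sin Δλ·cos φ₂ = -0.0956;  D = cos φ₁ sin φ₂ − sin φ₁ cos φ₂ cos Δλ = -0.0345
initial course = atan2(N, D) = 250.19°

250.2°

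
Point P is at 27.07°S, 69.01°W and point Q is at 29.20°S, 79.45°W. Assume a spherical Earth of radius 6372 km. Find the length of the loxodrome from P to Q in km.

Rhumb course C = atan2(Δλ, Δψ) with Δψ = ln[tan(π/4+φ₂/2)/tan(π/4+φ₁/2)] = -0.0422, Δλ = -0.1822 → C = 256.97°
d = R·|Δφ| / |cos C| = 6372·0.03718 / 0.22543 = 1051 km

1051 km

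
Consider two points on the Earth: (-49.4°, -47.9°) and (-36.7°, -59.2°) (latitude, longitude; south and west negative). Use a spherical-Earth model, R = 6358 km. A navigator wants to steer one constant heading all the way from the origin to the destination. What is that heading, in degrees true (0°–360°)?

327.1°

Δψ = ln[tan(π/4+φ₂/2)/tan(π/4+φ₁/2)] = +0.3050
Δλ = -0.1972 rad (taken the short way round)
course = atan2(Δλ, Δψ) = 327.12°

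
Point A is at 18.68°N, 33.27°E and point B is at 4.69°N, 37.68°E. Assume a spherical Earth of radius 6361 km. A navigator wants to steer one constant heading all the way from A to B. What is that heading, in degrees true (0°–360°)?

162.9°

Δψ = ln[tan(π/4+φ₂/2)/tan(π/4+φ₁/2)] = -0.2500
Δλ = +0.0770 rad (taken the short way round)
course = atan2(Δλ, Δψ) = 162.89°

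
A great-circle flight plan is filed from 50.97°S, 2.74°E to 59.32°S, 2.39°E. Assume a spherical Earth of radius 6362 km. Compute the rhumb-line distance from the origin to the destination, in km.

927 km

Rhumb course C = atan2(Δλ, Δψ) with Δψ = ln[tan(π/4+φ₂/2)/tan(π/4+φ₁/2)] = -0.2562, Δλ = -0.0061 → C = 181.37°
d = R·|Δφ| / |cos C| = 6362·0.14573 / 0.99972 = 927 km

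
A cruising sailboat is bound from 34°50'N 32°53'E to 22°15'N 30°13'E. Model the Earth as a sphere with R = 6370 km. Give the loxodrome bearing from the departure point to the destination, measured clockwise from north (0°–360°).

Δψ = ln[tan(π/4+φ₂/2)/tan(π/4+φ₁/2)] = -0.2508
Δλ = -0.0465 rad (taken the short way round)
course = atan2(Δλ, Δψ) = 190.51°

190.5°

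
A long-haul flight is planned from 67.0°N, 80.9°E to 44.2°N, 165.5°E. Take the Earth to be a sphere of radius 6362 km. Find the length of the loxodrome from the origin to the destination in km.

5709 km

Rhumb course C = atan2(Δλ, Δψ) with Δψ = ln[tan(π/4+φ₂/2)/tan(π/4+φ₁/2)] = -0.7306, Δλ = +1.4765 → C = 116.33°
d = R·|Δφ| / |cos C| = 6362·0.39794 / 0.44346 = 5709 km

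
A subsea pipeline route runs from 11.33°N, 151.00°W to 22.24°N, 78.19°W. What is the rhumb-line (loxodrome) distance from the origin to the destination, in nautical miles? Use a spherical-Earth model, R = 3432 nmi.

4219 nmi

Rhumb course C = atan2(Δλ, Δψ) with Δψ = ln[tan(π/4+φ₂/2)/tan(π/4+φ₁/2)] = +0.1992, Δλ = +1.2708 → C = 81.09°
d = R·|Δφ| / |cos C| = 3432·0.19042 / 0.15490 = 4219 nmi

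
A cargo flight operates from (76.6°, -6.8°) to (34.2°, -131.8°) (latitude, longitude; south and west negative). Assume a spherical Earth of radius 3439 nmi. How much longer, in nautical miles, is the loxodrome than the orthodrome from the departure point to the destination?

Great circle: cos σ = sin φ₁ sin φ₂ + cos φ₁ cos φ₂ cos Δλ,  σ = 1.1187 rad → d_gc = 3847.3 nmi
Rhumb line: Δψ = -1.5057, q = Δφ/Δψ = 0.4915, d_rh = R√(Δφ²+q²Δλ²) = 4480.4 nmi
Excess = 4480.4 − 3847.3 = 633.1 ≈ 633 nmi

633 nmi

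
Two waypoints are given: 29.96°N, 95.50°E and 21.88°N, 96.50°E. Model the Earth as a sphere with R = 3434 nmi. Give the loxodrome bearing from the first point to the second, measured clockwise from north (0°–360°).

173.7°

Δψ = ln[tan(π/4+φ₂/2)/tan(π/4+φ₁/2)] = -0.1570
Δλ = +0.0175 rad (taken the short way round)
course = atan2(Δλ, Δψ) = 173.66°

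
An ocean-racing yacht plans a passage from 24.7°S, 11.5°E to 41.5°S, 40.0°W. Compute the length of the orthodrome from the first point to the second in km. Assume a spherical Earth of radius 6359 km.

cos σ = sin φ₁ sin φ₂ + cos φ₁ cos φ₂ cos Δλ
      = sin(-24.70°)sin(-41.50°) + cos(-24.70°)cos(-41.50°)cos(-51.50°) = 0.7005
σ = 45.536° → d = Rσ = 6359·0.79475 = 5054 km

5054 km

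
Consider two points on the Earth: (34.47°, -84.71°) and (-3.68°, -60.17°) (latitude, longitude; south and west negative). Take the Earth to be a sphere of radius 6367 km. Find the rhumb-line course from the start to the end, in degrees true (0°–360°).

Meridional parts: M(φ₁)=+0.6416, M(φ₂)=-0.0643 → ΔM = -0.7059;  Δλ = +0.4283 rad
tan C = Δλ / ΔM = -0.6068 → C = 148.75°

148.8°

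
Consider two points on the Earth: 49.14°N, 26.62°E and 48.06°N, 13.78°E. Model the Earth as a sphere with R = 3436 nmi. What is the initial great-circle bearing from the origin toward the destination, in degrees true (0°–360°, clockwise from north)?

267.6°

N = sin Δλ·cos φ₂ = -0.1485;  D = cos φ₁ sin φ₂ − sin φ₁ cos φ₂ cos Δλ = -0.0062
initial course = atan2(N, D) = 267.61°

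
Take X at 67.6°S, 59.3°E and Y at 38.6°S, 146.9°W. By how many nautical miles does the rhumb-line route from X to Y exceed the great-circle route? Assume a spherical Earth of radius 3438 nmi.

1222 nmi

Great circle: cos σ = sin φ₁ sin φ₂ + cos φ₁ cos φ₂ cos Δλ,  σ = 1.2560 rad → d_gc = 4318.25 nmi
Rhumb line: Δψ = +0.8881, q = Δφ/Δψ = 0.5699, d_rh = R√(Δφ²+q²Δλ²) = 5539.82 nmi
Excess = 5539.82 − 4318.25 = 1221.57 ≈ 1222 nmi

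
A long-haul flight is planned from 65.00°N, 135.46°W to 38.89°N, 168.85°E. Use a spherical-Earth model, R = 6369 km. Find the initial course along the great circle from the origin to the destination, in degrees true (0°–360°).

258.4°

N = sin Δλ·cos φ₂ = -0.6429;  D = cos φ₁ sin φ₂ − sin φ₁ cos φ₂ cos Δλ = -0.1323
initial course = atan2(N, D) = 258.37°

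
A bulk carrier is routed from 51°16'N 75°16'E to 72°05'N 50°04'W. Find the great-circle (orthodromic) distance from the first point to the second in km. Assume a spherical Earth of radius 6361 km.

Haversine: a = sin²(Δφ/2)+cos φ₁ cos φ₂ sin²(Δλ/2) = 0.18454;  σ = 2·atan2(√a,√(1−a))
σ = 50.882° → d = Rσ = 6361·0.88806 = 5649 km

5649 km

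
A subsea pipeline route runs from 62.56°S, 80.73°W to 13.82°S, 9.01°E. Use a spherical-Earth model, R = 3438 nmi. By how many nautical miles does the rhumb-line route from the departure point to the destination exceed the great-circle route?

Great circle: cos σ = sin φ₁ sin φ₂ + cos φ₁ cos φ₂ cos Δλ,  σ = 1.3551 rad → d_gc = 4658.8 nmi
Rhumb line: Δψ = +1.1664, q = Δφ/Δψ = 0.7293, d_rh = R√(Δφ²+q²Δλ²) = 4896.5 nmi
Excess = 4896.5 − 4658.8 = 237.7 ≈ 238 nmi

238 nmi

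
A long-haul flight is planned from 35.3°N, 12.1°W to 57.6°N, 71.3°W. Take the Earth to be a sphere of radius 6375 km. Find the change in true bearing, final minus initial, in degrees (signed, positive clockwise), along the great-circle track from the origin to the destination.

At departure: θ₁ = atan2(sin Δλ cos φ₂, cos φ₁ sin φ₂ − sin φ₁ cos φ₂ cos Δλ) = 319.06°
At arrival: θ₂ = atan2(sin Δλ cos φ₁, −cos φ₂ sin φ₁ + sin φ₂ cos φ₁ cos Δλ) = 273.53°
Δθ = θ₂ − θ₁ = -45.5°

-45.5°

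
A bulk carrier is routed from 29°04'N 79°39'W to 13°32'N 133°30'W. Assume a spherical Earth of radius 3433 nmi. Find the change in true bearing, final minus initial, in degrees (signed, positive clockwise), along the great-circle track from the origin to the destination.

Initial bearing θ₁ = atan2(sin Δλ cos φ₂, cos φ₁ sin φ₂ − sin φ₁ cos φ₂ cos Δλ) = 264.61°
Final bearing θ₂ = (initial bearing from the destination back to the start) + 180° = 243.51°
Δθ = θ₂ − θ₁ = -21.1°

-21.1°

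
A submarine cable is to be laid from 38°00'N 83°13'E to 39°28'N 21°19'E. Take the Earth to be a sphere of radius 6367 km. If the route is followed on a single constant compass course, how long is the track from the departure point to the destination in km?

5368 km

Δψ = ln[tan(π/4+φ₂/2)/tan(π/4+φ₁/2)] = +0.0328;  Δφ = +0.0256 rad,  Δλ = -1.0804 rad
q = Δφ/Δψ = 0.7800
d = R·√(Δφ² + q²Δλ²) = 6367·0.84309 = 5368 km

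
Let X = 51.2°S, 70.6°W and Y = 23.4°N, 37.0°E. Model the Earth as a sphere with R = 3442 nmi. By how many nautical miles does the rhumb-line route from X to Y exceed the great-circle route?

146 nmi

Great circle: cos σ = sin φ₁ sin φ₂ + cos φ₁ cos φ₂ cos Δλ,  σ = 2.0753 rad → d_gc = 7143.3 nmi
Rhumb line: Δψ = +1.4639, q = Δφ/Δψ = 0.8894, d_rh = R√(Δφ²+q²Δλ²) = 7289.4 nmi
Excess = 7289.4 − 7143.3 = 146.1 ≈ 146 nmi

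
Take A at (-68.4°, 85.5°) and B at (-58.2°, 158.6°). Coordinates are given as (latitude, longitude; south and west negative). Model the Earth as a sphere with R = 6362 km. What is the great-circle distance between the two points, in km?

Haversine: a = sin²(Δφ/2)+cos φ₁ cos φ₂ sin²(Δλ/2) = 0.07670;  σ = 2·atan2(√a,√(1−a))
σ = 32.156° → d = Rσ = 6362·0.56123 = 3571 km

3571 km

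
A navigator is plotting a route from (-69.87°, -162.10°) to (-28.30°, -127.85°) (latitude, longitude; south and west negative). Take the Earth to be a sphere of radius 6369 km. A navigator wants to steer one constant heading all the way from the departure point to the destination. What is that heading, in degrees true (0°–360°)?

Meridional parts: M(φ₁)=-1.7288, M(φ₂)=-0.5153 → ΔM = +1.2135;  Δλ = +0.5978 rad
tan C = Δλ / ΔM = +0.4926 → C = 26.23°

26.2°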